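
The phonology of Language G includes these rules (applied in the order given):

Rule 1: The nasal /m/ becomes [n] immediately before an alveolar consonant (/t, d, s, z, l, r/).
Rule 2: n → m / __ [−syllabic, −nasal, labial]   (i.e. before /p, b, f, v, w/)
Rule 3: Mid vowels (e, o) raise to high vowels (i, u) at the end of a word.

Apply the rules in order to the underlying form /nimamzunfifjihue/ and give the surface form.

nimanzumfifjihui

Rule 1 (nasal place assimilation): /m/ precedes the alveolar consonant /z/, so it assimilates in place to [n]. /nimamzunfifjihue/ → nimanzunfifjihue.
Rule 2 (nasal place assimilation): /n/ precedes the labial consonant /f/, so it assimilates in place to [m]. /nimanzunfifjihue/ → nimanzumfifjihue.
Rule 3 (final vowel raising): /e/ is a mid vowel in word-final position, so it raises to [i]. /nimanzumfifjihue/ → nimanzumfifjihui.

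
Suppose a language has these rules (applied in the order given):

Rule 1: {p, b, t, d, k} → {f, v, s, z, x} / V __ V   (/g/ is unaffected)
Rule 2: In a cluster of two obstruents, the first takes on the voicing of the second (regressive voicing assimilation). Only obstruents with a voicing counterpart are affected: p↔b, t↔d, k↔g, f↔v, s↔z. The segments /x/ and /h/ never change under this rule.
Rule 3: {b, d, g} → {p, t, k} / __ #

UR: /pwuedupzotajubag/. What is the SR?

pwuezubzosajuvak

Rule 1 (intervocalic spirantization): /d/ is a stop between vowels /e/ and /u/, so it spirantizes to the fricative [z]. /t/ is a stop between vowels /o/ and /a/, so it spirantizes to the fricative [s]. /b/ is a stop between vowels /u/ and /a/, so it spirantizes to the fricative [v]. /pwuedupzotajubag/ → pwuezupzosajuvag.
Rule 2 (regressive voicing assimilation): /p/ precedes the voiced obstruent /z/, so it voices to [b] by assimilation. /pwuezupzosajuvag/ → pwuezubzosajuvag.
Rule 3 (final devoicing): /g/ is a voiced stop in word-final position, so it devoices to [k]. /pwuezubzosajuvag/ → pwuezubzosajuvak.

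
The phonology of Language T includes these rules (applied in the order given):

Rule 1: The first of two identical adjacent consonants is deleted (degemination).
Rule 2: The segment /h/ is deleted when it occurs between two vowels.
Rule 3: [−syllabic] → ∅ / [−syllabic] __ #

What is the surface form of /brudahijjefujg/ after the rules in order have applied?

brudaijefuj

Rule 1 (degemination): /jj/ is a geminate; the first /j/ deletes. /brudahijjefujg/ → brudahijefujg.
Rule 2 (intervocalic h-deletion): /h/ occurs between vowels /a/ and /i/, so it deletes. /brudahijefujg/ → brudaijefujg.
Rule 3 (final cluster simplification): /g/ is the second consonant of a word-final cluster /jg/, so it deletes. /brudaijefujg/ → brudaijefuj.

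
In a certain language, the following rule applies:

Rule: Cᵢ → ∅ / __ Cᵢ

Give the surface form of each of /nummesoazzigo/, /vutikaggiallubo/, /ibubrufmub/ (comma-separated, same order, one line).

numesoazigo, vutikagialubo, ibubrufmub

/nummesoazzigo/: /mm/ is a geminate; the first /m/ deletes. /zz/ is a geminate; the first /z/ deletes. → [numesoazigo].
/vutikaggiallubo/: /gg/ is a geminate; the first /g/ deletes. /ll/ is a geminate; the first /l/ deletes. → [vutikagialubo].
/ibubrufmub/: the rule's environment is not met; surfaces unchanged as [ibubrufmub].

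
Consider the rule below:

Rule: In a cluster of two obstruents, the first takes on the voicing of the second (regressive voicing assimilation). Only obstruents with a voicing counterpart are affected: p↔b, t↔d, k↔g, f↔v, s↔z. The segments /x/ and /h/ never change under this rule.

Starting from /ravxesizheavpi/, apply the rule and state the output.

rafxesisheafpi

/v/ precedes the voiceless obstruent /x/, so it devoices to [f] by assimilation.
/z/ precedes the voiceless obstruent /h/, so it devoices to [s] by assimilation.
/v/ precedes the voiceless obstruent /p/, so it devoices to [f] by assimilation.
The other instances of /s/, /p/ do not occur in the required environment and remain unchanged.
Surface form: [rafxesisheafpi].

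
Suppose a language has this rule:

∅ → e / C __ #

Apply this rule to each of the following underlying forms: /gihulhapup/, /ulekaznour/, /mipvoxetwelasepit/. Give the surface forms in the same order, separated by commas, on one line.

gihulhapupe, ulekaznoure, mipvoxetwelasepite

/gihulhapup/: the form ends in the consonant /p/, so [e] is inserted word-finally. → [gihulhapupe].
/ulekaznour/: the form ends in the consonant /r/, so [e] is inserted word-finally. → [ulekaznoure].
/mipvoxetwelasepit/: the form ends in the consonant /t/, so [e] is inserted word-finally. → [mipvoxetwelasepite].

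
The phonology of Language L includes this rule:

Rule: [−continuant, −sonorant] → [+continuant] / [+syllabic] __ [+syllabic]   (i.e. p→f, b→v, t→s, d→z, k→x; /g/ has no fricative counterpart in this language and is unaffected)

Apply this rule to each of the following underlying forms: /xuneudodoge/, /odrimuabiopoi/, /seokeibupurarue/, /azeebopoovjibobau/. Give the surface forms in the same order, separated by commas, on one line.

/xuneudodoge/: /d/ is a stop between vowels /u/ and /o/, so it spirantizes to the fricative [z]. /d/ is a stop between vowels /o/ and /o/, so it spirantizes to the fricative [z]. → [xuneuzozoge].
/odrimuabiopoi/: /b/ is a stop between vowels /a/ and /i/, so it spirantizes to the fricative [v]. /p/ is a stop between vowels /o/ and /o/, so it spirantizes to the fricative [f]. → [odrimuaviofoi].
/seokeibupurarue/: /k/ is a stop between vowels /o/ and /e/, so it spirantizes to the fricative [x]. /b/ is a stop between vowels /i/ and /u/, so it spirantizes to the fricative [v]. /p/ is a stop between vowels /u/ and /u/, so it spirantizes to the fricative [f]. → [seoxeivufurarue].
/azeebopoovjibobau/: /b/ is a stop between vowels /e/ and /o/, so it spirantizes to the fricative [v]. /p/ is a stop between vowels /o/ and /o/, so it spirantizes to the fricative [f]. /b/ is a stop between vowels /i/ and /o/, so it spirantizes to the fricative [v]. /b/ is a stop between vowels /o/ and /a/, so it spirantizes to the fricative [v]. → [azeevofoovjivovau].

xuneuzozoge, odrimuaviofoi, seoxeivufurarue, azeevofoovjivovau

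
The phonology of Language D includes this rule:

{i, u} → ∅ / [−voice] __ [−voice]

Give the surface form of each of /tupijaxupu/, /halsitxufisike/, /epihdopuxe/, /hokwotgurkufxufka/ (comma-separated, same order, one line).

tpijaxpu, halstxfske, ephdopxe, hokwotgurkfxfka

/tupijaxupu/: /u/ is a high vowel flanked by voiceless consonants /t/ and /p/, so it deletes. /u/ is a high vowel flanked by voiceless consonants /x/ and /p/, so it deletes. → [tpijaxpu].
/halsitxufisike/: /i/ is a high vowel flanked by voiceless consonants /s/ and /t/, so it deletes. /u/ is a high vowel flanked by voiceless consonants /x/ and /f/, so it deletes. /i/ is a high vowel flanked by voiceless consonants /f/ and /s/, so it deletes. /i/ is a high vowel flanked by voiceless consonants /s/ and /k/, so it deletes. → [halstxfske].
/epihdopuxe/: /i/ is a high vowel flanked by voiceless consonants /p/ and /h/, so it deletes. /u/ is a high vowel flanked by voiceless consonants /p/ and /x/, so it deletes. → [ephdopxe].
/hokwotgurkufxufka/: /u/ is a high vowel flanked by voiceless consonants /k/ and /f/, so it deletes. /u/ is a high vowel flanked by voiceless consonants /x/ and /f/, so it deletes. → [hokwotgurkfxfka].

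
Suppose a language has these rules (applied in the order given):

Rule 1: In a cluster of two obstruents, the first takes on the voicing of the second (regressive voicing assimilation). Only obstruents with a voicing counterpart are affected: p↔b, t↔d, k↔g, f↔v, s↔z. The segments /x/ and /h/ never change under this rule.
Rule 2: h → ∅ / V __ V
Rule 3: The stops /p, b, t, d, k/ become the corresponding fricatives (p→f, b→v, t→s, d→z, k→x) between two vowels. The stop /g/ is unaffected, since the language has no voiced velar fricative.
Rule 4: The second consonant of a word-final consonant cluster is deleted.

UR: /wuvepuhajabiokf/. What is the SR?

wuvefuajaviok

Rule 1 (regressive voicing assimilation): no segment meets the environment; /wuvepuhajabiokf/ is unchanged.
Rule 2 (intervocalic h-deletion): /h/ occurs between vowels /u/ and /a/, so it deletes. /wuvepuhajabiokf/ → wuvepuajabiokf.
Rule 3 (intervocalic spirantization): /p/ is a stop between vowels /e/ and /u/, so it spirantizes to the fricative [f]. /b/ is a stop between vowels /a/ and /i/, so it spirantizes to the fricative [v]. /wuvepuajabiokf/ → wuvefuajaviokf.
Rule 4 (final cluster simplification): /f/ is the second consonant of a word-final cluster /kf/, so it deletes. /wuvefuajaviokf/ → wuvefuajaviok.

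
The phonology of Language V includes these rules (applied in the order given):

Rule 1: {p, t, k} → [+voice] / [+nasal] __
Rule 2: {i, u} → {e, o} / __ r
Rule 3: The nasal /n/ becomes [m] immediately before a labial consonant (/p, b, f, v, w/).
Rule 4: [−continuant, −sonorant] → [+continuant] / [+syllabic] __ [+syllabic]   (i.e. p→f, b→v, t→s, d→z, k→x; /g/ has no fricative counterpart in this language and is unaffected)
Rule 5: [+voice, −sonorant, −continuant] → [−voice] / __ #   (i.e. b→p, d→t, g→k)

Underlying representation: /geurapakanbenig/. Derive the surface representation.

georafaxambenik

Rule 1 (post-nasal voicing): no segment meets the environment; /geurapakanbenig/ is unchanged.
Rule 2 (pre-rhotic lowering): /u/ is a high vowel immediately before /r/, so it lowers to [o]. /geurapakanbenig/ → georapakanbenig.
Rule 3 (nasal place assimilation): /n/ precedes the labial consonant /b/, so it assimilates in place to [m]. /georapakanbenig/ → georapakambenig.
Rule 4 (intervocalic spirantization): /p/ is a stop between vowels /a/ and /a/, so it spirantizes to the fricative [f]. /k/ is a stop between vowels /a/ and /a/, so it spirantizes to the fricative [x]. /georapakambenig/ → georafaxambenig.
Rule 5 (final devoicing): /g/ is a voiced stop in word-final position, so it devoices to [k]. /georafaxambenig/ → georafaxambenik.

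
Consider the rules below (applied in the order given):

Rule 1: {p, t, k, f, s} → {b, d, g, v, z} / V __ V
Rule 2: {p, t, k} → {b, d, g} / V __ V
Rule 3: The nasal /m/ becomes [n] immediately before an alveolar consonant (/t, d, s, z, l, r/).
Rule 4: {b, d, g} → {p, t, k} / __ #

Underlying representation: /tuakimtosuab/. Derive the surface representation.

tuagintozuap

Rule 1 (intervocalic voicing): /k/ is a voiceless obstruent between vowels /a/ and /i/, so it voices to [g]. /s/ is a voiceless obstruent between vowels /o/ and /u/, so it voices to [z]. /tuakimtosuab/ → tuagimtozuab.
Rule 2 (intervocalic voicing): no segment meets the environment; /tuagimtozuab/ is unchanged.
Rule 3 (nasal place assimilation): /m/ precedes the alveolar consonant /t/, so it assimilates in place to [n]. /tuagimtozuab/ → tuagintozuab.
Rule 4 (final devoicing): /b/ is a voiced stop in word-final position, so it devoices to [p]. /tuagintozuab/ → tuagintozuap.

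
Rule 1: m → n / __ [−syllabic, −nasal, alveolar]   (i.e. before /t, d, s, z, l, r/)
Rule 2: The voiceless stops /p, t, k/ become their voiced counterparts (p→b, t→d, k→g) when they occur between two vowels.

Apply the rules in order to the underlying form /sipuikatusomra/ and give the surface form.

sibuigadusonra

Rule 1 (nasal place assimilation): /m/ precedes the alveolar consonant /r/, so it assimilates in place to [n]. /sipuikatusomra/ → sipuikatusonra.
Rule 2 (intervocalic voicing): /p/ is a voiceless stop between vowels /i/ and /u/, so it voices to [b]. /k/ is a voiceless stop between vowels /i/ and /a/, so it voices to [g]. /t/ is a voiceless stop between vowels /a/ and /u/, so it voices to [d]. /sipuikatusonra/ → sibuigadusonra.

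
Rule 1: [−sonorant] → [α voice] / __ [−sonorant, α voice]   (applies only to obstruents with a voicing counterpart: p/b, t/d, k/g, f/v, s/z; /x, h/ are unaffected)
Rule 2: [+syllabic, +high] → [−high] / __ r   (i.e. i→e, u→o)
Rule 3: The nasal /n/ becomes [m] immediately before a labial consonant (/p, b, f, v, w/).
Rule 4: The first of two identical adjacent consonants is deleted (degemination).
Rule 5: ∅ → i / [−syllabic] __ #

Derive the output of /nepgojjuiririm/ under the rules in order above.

nebgojuererimi

Rule 1 (regressive voicing assimilation): /p/ precedes the voiced obstruent /g/, so it voices to [b] by assimilation. /nepgojjuiririm/ → nebgojjuiririm.
Rule 2 (pre-rhotic lowering): /i/ is a high vowel immediately before /r/, so it lowers to [e]. /i/ is a high vowel immediately before /r/, so it lowers to [e]. /nebgojjuiririm/ → nebgojjuererim.
Rule 3 (nasal place assimilation): no segment meets the environment; /nebgojjuererim/ is unchanged.
Rule 4 (degemination): /jj/ is a geminate; the first /j/ deletes. /nebgojjuererim/ → nebgojuererim.
Rule 5 (final i-epenthesis): the form ends in the consonant /m/, so [i] is inserted word-finally. /nebgojuererim/ → nebgojuererimi.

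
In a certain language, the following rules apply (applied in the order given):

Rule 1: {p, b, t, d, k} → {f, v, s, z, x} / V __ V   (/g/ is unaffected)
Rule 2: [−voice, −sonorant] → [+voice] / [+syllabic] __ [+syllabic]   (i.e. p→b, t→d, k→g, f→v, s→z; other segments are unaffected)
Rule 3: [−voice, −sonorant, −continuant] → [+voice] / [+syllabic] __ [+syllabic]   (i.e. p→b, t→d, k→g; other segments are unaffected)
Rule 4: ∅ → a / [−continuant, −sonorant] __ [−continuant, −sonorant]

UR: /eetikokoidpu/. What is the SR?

eezixoxoidapu

Rule 1 (intervocalic spirantization): /t/ is a stop between vowels /e/ and /i/, so it spirantizes to the fricative [s]. /k/ is a stop between vowels /i/ and /o/, so it spirantizes to the fricative [x]. /k/ is a stop between vowels /o/ and /o/, so it spirantizes to the fricative [x]. /eetikokoidpu/ → eesixoxoidpu.
Rule 2 (intervocalic voicing): /s/ is a voiceless obstruent between vowels /e/ and /i/, so it voices to [z]. /eesixoxoidpu/ → eezixoxoidpu.
Rule 3 (intervocalic voicing): no segment meets the environment; /eezixoxoidpu/ is unchanged.
Rule 4 (stop-cluster a-epenthesis): /d/ and /p/ form a stop–stop cluster, so [a] is inserted between them. /eezixoxoidpu/ → eezixoxoidapu.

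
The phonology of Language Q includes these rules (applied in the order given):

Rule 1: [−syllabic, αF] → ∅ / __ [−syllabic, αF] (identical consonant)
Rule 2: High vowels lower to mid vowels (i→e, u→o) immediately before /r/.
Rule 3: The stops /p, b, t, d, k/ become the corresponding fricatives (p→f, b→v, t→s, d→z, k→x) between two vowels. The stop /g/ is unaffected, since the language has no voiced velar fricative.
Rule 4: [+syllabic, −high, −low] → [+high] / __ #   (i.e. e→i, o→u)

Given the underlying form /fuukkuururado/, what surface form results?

Rule 1 (degemination): /kk/ is a geminate; the first /k/ deletes. /fuukkuururado/ → fuukuururado.
Rule 2 (pre-rhotic lowering): /u/ is a high vowel immediately before /r/, so it lowers to [o]. /u/ is a high vowel immediately before /r/, so it lowers to [o]. /fuukuururado/ → fuukuororado.
Rule 3 (intervocalic spirantization): /k/ is a stop between vowels /u/ and /u/, so it spirantizes to the fricative [x]. /d/ is a stop between vowels /a/ and /o/, so it spirantizes to the fricative [z]. /fuukuororado/ → fuuxuororazo.
Rule 4 (final vowel raising): /o/ is a mid vowel in word-final position, so it raises to [u]. /fuuxuororazo/ → fuuxuororazu.

fuuxuororazu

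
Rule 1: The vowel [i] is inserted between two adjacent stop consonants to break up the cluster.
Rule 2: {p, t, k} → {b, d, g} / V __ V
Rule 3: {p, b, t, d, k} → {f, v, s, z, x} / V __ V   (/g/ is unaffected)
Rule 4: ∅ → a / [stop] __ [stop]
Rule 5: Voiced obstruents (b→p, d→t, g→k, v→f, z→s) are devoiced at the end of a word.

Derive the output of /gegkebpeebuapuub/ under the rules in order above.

gegigeviveevuavuup

Rule 1 (stop-cluster i-epenthesis): /g/ and /k/ form a stop–stop cluster, so [i] is inserted between them. /b/ and /p/ form a stop–stop cluster, so [i] is inserted between them. /gegkebpeebuapuub/ → gegikebipeebuapuub.
Rule 2 (intervocalic voicing): /k/ is a voiceless stop between vowels /i/ and /e/, so it voices to [g]. /p/ is a voiceless stop between vowels /i/ and /e/, so it voices to [b]. /p/ is a voiceless stop between vowels /a/ and /u/, so it voices to [b]. /gegikebipeebuapuub/ → gegigebibeebuabuub.
Rule 3 (intervocalic spirantization): /b/ is a stop between vowels /e/ and /i/, so it spirantizes to the fricative [v]. /b/ is a stop between vowels /i/ and /e/, so it spirantizes to the fricative [v]. /b/ is a stop between vowels /e/ and /u/, so it spirantizes to the fricative [v]. /b/ is a stop between vowels /a/ and /u/, so it spirantizes to the fricative [v]. /gegigebibeebuabuub/ → gegigeviveevuavuub.
Rule 4 (stop-cluster a-epenthesis): no segment meets the environment; /gegigeviveevuavuub/ is unchanged.
Rule 5 (final devoicing): /b/ is a voiced obstruent in word-final position, so it devoices to [p]. /gegigeviveevuavuub/ → gegigeviveevuavuup.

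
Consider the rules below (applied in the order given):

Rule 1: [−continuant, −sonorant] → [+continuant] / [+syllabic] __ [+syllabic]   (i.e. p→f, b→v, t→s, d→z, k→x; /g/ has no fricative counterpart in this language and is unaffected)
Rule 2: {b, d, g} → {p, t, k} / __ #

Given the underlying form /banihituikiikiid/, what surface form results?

banihisuixiixiit

Rule 1 (intervocalic spirantization): /t/ is a stop between vowels /i/ and /u/, so it spirantizes to the fricative [s]. /k/ is a stop between vowels /i/ and /i/, so it spirantizes to the fricative [x]. /k/ is a stop between vowels /i/ and /i/, so it spirantizes to the fricative [x]. /banihituikiikiid/ → banihisuixiixiid.
Rule 2 (final devoicing): /d/ is a voiced stop in word-final position, so it devoices to [t]. /banihisuixiixiid/ → banihisuixiixiit.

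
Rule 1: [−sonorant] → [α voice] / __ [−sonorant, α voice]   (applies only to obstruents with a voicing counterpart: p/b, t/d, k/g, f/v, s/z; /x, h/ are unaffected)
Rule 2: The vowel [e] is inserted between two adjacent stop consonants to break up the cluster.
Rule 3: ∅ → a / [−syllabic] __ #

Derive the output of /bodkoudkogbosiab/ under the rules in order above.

botekoutekogebosiaba

Rule 1 (regressive voicing assimilation): /d/ precedes the voiceless obstruent /k/, so it devoices to [t] by assimilation. /d/ precedes the voiceless obstruent /k/, so it devoices to [t] by assimilation. /bodkoudkogbosiab/ → botkoutkogbosiab.
Rule 2 (stop-cluster e-epenthesis): /t/ and /k/ form a stop–stop cluster, so [e] is inserted between them. /t/ and /k/ form a stop–stop cluster, so [e] is inserted between them. /g/ and /b/ form a stop–stop cluster, so [e] is inserted between them. /botkoutkogbosiab/ → botekoutekogebosiab.
Rule 3 (final a-epenthesis): the form ends in the consonant /b/, so [a] is inserted word-finally. /botekoutekogebosiab/ → botekoutekogebosiaba.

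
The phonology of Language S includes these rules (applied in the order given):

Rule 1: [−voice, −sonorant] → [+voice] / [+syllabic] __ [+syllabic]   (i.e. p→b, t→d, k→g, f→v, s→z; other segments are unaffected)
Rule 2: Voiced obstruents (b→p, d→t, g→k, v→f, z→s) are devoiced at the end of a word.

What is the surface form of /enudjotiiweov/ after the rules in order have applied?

enudjodiiweof

Rule 1 (intervocalic voicing): /t/ is a voiceless obstruent between vowels /o/ and /i/, so it voices to [d]. /enudjotiiweov/ → enudjodiiweov.
Rule 2 (final devoicing): /v/ is a voiced obstruent in word-final position, so it devoices to [f]. /enudjodiiweov/ → enudjodiiweof.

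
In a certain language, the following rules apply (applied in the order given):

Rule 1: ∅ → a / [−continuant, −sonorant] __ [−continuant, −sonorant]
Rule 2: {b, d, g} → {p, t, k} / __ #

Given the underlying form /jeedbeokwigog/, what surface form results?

Rule 1 (stop-cluster a-epenthesis): /d/ and /b/ form a stop–stop cluster, so [a] is inserted between them. /jeedbeokwigog/ → jeedabeokwigog.
Rule 2 (final devoicing): /g/ is a voiced stop in word-final position, so it devoices to [k]. /jeedabeokwigog/ → jeedabeokwigok.

jeedabeokwigok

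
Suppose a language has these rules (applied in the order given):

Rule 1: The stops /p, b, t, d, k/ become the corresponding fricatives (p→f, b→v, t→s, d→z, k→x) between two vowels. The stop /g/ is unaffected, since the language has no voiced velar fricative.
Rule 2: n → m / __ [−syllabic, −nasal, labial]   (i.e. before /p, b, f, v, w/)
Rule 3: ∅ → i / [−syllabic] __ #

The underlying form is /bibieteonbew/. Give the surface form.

Rule 1 (intervocalic spirantization): /b/ is a stop between vowels /i/ and /i/, so it spirantizes to the fricative [v]. /t/ is a stop between vowels /e/ and /e/, so it spirantizes to the fricative [s]. /bibieteonbew/ → bivieseonbew.
Rule 2 (nasal place assimilation): /n/ precedes the labial consonant /b/, so it assimilates in place to [m]. /bivieseonbew/ → bivieseombew.
Rule 3 (final i-epenthesis): the form ends in the consonant /w/, so [i] is inserted word-finally. /bivieseombew/ → bivieseombewi.

bivieseombewi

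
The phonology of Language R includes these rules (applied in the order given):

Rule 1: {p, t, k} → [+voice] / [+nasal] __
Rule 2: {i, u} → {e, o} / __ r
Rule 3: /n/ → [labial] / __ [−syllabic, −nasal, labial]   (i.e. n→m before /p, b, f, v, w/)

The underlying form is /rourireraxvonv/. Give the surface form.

roorereraxvomv

Rule 1 (post-nasal voicing): no segment meets the environment; /rourireraxvonv/ is unchanged.
Rule 2 (pre-rhotic lowering): /u/ is a high vowel immediately before /r/, so it lowers to [o]. /i/ is a high vowel immediately before /r/, so it lowers to [e]. /rourireraxvonv/ → roorereraxvonv.
Rule 3 (nasal place assimilation): /n/ precedes the labial consonant /v/, so it assimilates in place to [m]. /roorereraxvonv/ → roorereraxvomv.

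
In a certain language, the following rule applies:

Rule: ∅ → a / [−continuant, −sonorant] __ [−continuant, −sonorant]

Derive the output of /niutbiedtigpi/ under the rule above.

niutabiedatigapi

/t/ and /b/ form a stop–stop cluster, so [a] is inserted between them.
/d/ and /t/ form a stop–stop cluster, so [a] is inserted between them.
/g/ and /p/ form a stop–stop cluster, so [a] is inserted between them.
Surface form: [niutabiedatigapi].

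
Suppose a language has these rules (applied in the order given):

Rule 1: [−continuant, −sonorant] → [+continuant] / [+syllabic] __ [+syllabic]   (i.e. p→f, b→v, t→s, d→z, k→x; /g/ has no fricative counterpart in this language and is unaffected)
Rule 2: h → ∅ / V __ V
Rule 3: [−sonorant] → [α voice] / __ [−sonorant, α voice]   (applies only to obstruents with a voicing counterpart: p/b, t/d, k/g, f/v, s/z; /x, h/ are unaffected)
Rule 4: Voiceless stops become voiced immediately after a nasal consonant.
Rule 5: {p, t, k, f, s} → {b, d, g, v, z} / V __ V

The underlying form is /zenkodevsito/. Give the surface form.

Rule 1 (intervocalic spirantization): /d/ is a stop between vowels /o/ and /e/, so it spirantizes to the fricative [z]. /t/ is a stop between vowels /i/ and /o/, so it spirantizes to the fricative [s]. /zenkodevsito/ → zenkozevsiso.
Rule 2 (intervocalic h-deletion): no segment meets the environment; /zenkozevsiso/ is unchanged.
Rule 3 (regressive voicing assimilation): /v/ precedes the voiceless obstruent /s/, so it devoices to [f] by assimilation. /zenkozevsiso/ → zenkozefsiso.
Rule 4 (post-nasal voicing): /k/ is a voiceless stop immediately after the nasal /n/, so it voices to [g]. /zenkozefsiso/ → zengozefsiso.
Rule 5 (intervocalic voicing): /s/ is a voiceless obstruent between vowels /i/ and /o/, so it voices to [z]. /zengozefsiso/ → zengozefsizo.

zengozefsizo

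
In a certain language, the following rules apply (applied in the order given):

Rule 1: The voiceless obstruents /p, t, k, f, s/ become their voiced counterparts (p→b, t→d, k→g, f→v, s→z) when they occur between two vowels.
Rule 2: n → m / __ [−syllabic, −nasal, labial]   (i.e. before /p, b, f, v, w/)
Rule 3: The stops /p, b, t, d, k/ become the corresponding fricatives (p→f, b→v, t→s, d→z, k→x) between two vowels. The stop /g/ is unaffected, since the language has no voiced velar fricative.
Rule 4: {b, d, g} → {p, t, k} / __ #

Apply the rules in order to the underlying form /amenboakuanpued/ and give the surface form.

Rule 1 (intervocalic voicing): /k/ is a voiceless obstruent between vowels /a/ and /u/, so it voices to [g]. /amenboakuanpued/ → amenboaguanpued.
Rule 2 (nasal place assimilation): /n/ precedes the labial consonant /b/, so it assimilates in place to [m]. /n/ precedes the labial consonant /p/, so it assimilates in place to [m]. /amenboaguanpued/ → amemboaguampued.
Rule 3 (intervocalic spirantization): no segment meets the environment; /amemboaguampued/ is unchanged.
Rule 4 (final devoicing): /d/ is a voiced stop in word-final position, so it devoices to [t]. /amemboaguampued/ → amemboaguampuet.

amemboaguampuet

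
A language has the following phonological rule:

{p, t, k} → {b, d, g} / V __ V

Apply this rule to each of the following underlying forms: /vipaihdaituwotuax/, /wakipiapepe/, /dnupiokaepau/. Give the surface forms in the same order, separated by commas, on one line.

vibaihdaiduwoduax, wagibiabebe, dnubiogaebau

/vipaihdaituwotuax/: /p/ is a voiceless stop between vowels /i/ and /a/, so it voices to [b]. /t/ is a voiceless stop between vowels /i/ and /u/, so it voices to [d]. /t/ is a voiceless stop between vowels /o/ and /u/, so it voices to [d]. → [vibaihdaiduwoduax].
/wakipiapepe/: /k/ is a voiceless stop between vowels /a/ and /i/, so it voices to [g]. /p/ is a voiceless stop between vowels /i/ and /i/, so it voices to [b]. /p/ is a voiceless stop between vowels /a/ and /e/, so it voices to [b]. /p/ is a voiceless stop between vowels /e/ and /e/, so it voices to [b]. → [wagibiabebe].
/dnupiokaepau/: /p/ is a voiceless stop between vowels /u/ and /i/, so it voices to [b]. /k/ is a voiceless stop between vowels /o/ and /a/, so it voices to [g]. /p/ is a voiceless stop between vowels /e/ and /a/, so it voices to [b]. → [dnubiogaebau].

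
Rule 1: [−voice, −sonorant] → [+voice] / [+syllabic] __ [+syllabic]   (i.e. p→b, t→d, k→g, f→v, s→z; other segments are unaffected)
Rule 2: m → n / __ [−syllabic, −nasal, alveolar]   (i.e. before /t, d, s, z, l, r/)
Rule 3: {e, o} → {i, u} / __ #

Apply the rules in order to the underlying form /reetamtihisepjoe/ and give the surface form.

Rule 1 (intervocalic voicing): /t/ is a voiceless obstruent between vowels /e/ and /a/, so it voices to [d]. /s/ is a voiceless obstruent between vowels /i/ and /e/, so it voices to [z]. /reetamtihisepjoe/ → reedamtihizepjoe.
Rule 2 (nasal place assimilation): /m/ precedes the alveolar consonant /t/, so it assimilates in place to [n]. /reedamtihizepjoe/ → reedantihizepjoe.
Rule 3 (final vowel raising): /e/ is a mid vowel in word-final position, so it raises to [i]. /reedantihizepjoe/ → reedantihizepjoi.

reedantihizepjoi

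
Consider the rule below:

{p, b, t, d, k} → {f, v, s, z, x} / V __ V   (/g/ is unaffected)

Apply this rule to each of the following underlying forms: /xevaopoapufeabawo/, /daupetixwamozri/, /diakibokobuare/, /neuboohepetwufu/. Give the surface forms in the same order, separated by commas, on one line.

xevaofoafufeavawo, daufesixwamozri, diaxivoxovuare, neuvoohefetwufu

/xevaopoapufeabawo/: /p/ is a stop between vowels /o/ and /o/, so it spirantizes to the fricative [f]. /p/ is a stop between vowels /a/ and /u/, so it spirantizes to the fricative [f]. /b/ is a stop between vowels /a/ and /a/, so it spirantizes to the fricative [v]. → [xevaofoafufeavawo].
/daupetixwamozri/: /p/ is a stop between vowels /u/ and /e/, so it spirantizes to the fricative [f]. /t/ is a stop between vowels /e/ and /i/, so it spirantizes to the fricative [s]. → [daufesixwamozri].
/diakibokobuare/: /k/ is a stop between vowels /a/ and /i/, so it spirantizes to the fricative [x]. /b/ is a stop between vowels /i/ and /o/, so it spirantizes to the fricative [v]. /k/ is a stop between vowels /o/ and /o/, so it spirantizes to the fricative [x]. /b/ is a stop between vowels /o/ and /u/, so it spirantizes to the fricative [v]. → [diaxivoxovuare].
/neuboohepetwufu/: /b/ is a stop between vowels /u/ and /o/, so it spirantizes to the fricative [v]. /p/ is a stop between vowels /e/ and /e/, so it spirantizes to the fricative [f]. → [neuvoohefetwufu].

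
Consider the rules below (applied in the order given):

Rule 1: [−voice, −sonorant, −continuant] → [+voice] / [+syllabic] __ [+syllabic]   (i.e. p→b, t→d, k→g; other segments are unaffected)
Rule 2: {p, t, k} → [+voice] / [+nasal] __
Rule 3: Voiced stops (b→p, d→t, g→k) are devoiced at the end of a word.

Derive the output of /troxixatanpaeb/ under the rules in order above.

troxixadanbaep

Rule 1 (intervocalic voicing): /t/ is a voiceless stop between vowels /a/ and /a/, so it voices to [d]. /troxixatanpaeb/ → troxixadanpaeb.
Rule 2 (post-nasal voicing): /p/ is a voiceless stop immediately after the nasal /n/, so it voices to [b]. /troxixadanpaeb/ → troxixadanbaeb.
Rule 3 (final devoicing): /b/ is a voiced stop in word-final position, so it devoices to [p]. /troxixadanbaeb/ → troxixadanbaep.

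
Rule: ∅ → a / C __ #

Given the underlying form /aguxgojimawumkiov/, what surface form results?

aguxgojimawumkiova

the form ends in the consonant /v/, so [a] is inserted word-finally.
Surface form: [aguxgojimawumkiova].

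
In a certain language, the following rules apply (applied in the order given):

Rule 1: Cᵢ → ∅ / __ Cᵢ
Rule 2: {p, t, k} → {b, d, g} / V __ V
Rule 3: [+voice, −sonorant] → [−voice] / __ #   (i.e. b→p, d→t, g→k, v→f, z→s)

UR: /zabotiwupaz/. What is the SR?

zabodiwubas

Rule 1 (degemination): no segment meets the environment; /zabotiwupaz/ is unchanged.
Rule 2 (intervocalic voicing): /t/ is a voiceless stop between vowels /o/ and /i/, so it voices to [d]. /p/ is a voiceless stop between vowels /u/ and /a/, so it voices to [b]. /zabotiwupaz/ → zabodiwubaz.
Rule 3 (final devoicing): /z/ is a voiced obstruent in word-final position, so it devoices to [s]. /zabodiwubaz/ → zabodiwubas.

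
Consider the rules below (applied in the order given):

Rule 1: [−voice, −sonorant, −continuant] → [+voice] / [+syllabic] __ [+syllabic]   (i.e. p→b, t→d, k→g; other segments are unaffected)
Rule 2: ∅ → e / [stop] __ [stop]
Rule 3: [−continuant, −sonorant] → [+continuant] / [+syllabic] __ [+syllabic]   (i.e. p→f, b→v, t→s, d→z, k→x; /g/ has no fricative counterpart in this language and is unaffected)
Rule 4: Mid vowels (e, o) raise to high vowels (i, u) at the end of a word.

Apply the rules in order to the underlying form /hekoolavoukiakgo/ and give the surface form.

hegoolavougiaxegu

Rule 1 (intervocalic voicing): /k/ is a voiceless stop between vowels /e/ and /o/, so it voices to [g]. /k/ is a voiceless stop between vowels /u/ and /i/, so it voices to [g]. /hekoolavoukiakgo/ → hegoolavougiakgo.
Rule 2 (stop-cluster e-epenthesis): /k/ and /g/ form a stop–stop cluster, so [e] is inserted between them. /hegoolavougiakgo/ → hegoolavougiakego.
Rule 3 (intervocalic spirantization): /k/ is a stop between vowels /a/ and /e/, so it spirantizes to the fricative [x]. /hegoolavougiakego/ → hegoolavougiaxego.
Rule 4 (final vowel raising): /o/ is a mid vowel in word-final position, so it raises to [u]. /hegoolavougiaxego/ → hegoolavougiaxegu.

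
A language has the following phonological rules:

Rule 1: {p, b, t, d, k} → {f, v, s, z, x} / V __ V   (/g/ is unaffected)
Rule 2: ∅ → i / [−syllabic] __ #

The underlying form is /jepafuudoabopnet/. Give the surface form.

jefafuuzoavopneti

Rule 1 (intervocalic spirantization): /p/ is a stop between vowels /e/ and /a/, so it spirantizes to the fricative [f]. /d/ is a stop between vowels /u/ and /o/, so it spirantizes to the fricative [z]. /b/ is a stop between vowels /a/ and /o/, so it spirantizes to the fricative [v]. /jepafuudoabopnet/ → jefafuuzoavopnet.
Rule 2 (final i-epenthesis): the form ends in the consonant /t/, so [i] is inserted word-finally. /jefafuuzoavopnet/ → jefafuuzoavopneti.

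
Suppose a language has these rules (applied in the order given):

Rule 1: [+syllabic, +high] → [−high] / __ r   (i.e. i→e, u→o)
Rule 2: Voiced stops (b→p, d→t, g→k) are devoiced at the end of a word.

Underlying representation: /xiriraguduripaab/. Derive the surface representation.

Rule 1 (pre-rhotic lowering): /i/ is a high vowel immediately before /r/, so it lowers to [e]. /i/ is a high vowel immediately before /r/, so it lowers to [e]. /u/ is a high vowel immediately before /r/, so it lowers to [o]. /xiriraguduripaab/ → xereragudoripaab.
Rule 2 (final devoicing): /b/ is a voiced stop in word-final position, so it devoices to [p]. /xereragudoripaab/ → xereragudoripaap.

xereragudoripaap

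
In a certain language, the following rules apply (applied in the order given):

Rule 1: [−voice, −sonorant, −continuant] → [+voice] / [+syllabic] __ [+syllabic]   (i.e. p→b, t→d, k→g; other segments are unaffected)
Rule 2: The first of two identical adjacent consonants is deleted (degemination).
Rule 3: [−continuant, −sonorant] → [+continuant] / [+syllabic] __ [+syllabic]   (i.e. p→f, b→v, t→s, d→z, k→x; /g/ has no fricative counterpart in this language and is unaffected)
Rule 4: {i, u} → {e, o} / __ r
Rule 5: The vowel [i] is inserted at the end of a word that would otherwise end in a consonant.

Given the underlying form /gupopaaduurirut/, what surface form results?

Rule 1 (intervocalic voicing): /p/ is a voiceless stop between vowels /u/ and /o/, so it voices to [b]. /p/ is a voiceless stop between vowels /o/ and /a/, so it voices to [b]. /gupopaaduurirut/ → gubobaaduurirut.
Rule 2 (degemination): no segment meets the environment; /gubobaaduurirut/ is unchanged.
Rule 3 (intervocalic spirantization): /b/ is a stop between vowels /u/ and /o/, so it spirantizes to the fricative [v]. /b/ is a stop between vowels /o/ and /a/, so it spirantizes to the fricative [v]. /d/ is a stop between vowels /a/ and /u/, so it spirantizes to the fricative [z]. /gubobaaduurirut/ → guvovaazuurirut.
Rule 4 (pre-rhotic lowering): /u/ is a high vowel immediately before /r/, so it lowers to [o]. /i/ is a high vowel immediately before /r/, so it lowers to [e]. /guvovaazuurirut/ → guvovaazuorerut.
Rule 5 (final i-epenthesis): the form ends in the consonant /t/, so [i] is inserted word-finally. /guvovaazuorerut/ → guvovaazuoreruti.

guvovaazuoreruti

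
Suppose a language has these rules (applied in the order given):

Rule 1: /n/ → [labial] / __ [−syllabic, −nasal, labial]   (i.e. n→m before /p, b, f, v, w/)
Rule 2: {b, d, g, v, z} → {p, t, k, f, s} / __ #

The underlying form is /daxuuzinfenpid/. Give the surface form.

daxuuzimfempit

Rule 1 (nasal place assimilation): /n/ precedes the labial consonant /f/, so it assimilates in place to [m]. /n/ precedes the labial consonant /p/, so it assimilates in place to [m]. /daxuuzinfenpid/ → daxuuzimfempid.
Rule 2 (final devoicing): /d/ is a voiced obstruent in word-final position, so it devoices to [t]. /daxuuzimfempid/ → daxuuzimfempit.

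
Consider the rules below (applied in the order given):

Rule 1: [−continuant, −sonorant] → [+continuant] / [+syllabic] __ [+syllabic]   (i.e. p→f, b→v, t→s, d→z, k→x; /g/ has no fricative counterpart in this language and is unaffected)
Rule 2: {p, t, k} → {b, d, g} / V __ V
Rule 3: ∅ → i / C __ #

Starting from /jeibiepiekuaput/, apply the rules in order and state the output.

jeiviefiexuafuti

Rule 1 (intervocalic spirantization): /b/ is a stop between vowels /i/ and /i/, so it spirantizes to the fricative [v]. /p/ is a stop between vowels /e/ and /i/, so it spirantizes to the fricative [f]. /k/ is a stop between vowels /e/ and /u/, so it spirantizes to the fricative [x]. /p/ is a stop between vowels /a/ and /u/, so it spirantizes to the fricative [f]. /jeibiepiekuaput/ → jeiviefiexuafut.
Rule 2 (intervocalic voicing): no segment meets the environment; /jeiviefiexuafut/ is unchanged.
Rule 3 (final i-epenthesis): the form ends in the consonant /t/, so [i] is inserted word-finally. /jeiviefiexuafut/ → jeiviefiexuafuti.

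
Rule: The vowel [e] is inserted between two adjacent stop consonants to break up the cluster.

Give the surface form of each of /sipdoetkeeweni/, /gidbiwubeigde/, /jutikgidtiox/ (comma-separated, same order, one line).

/sipdoetkeeweni/: /p/ and /d/ form a stop–stop cluster, so [e] is inserted between them. /t/ and /k/ form a stop–stop cluster, so [e] is inserted between them. → [sipedoetekeeweni].
/gidbiwubeigde/: /d/ and /b/ form a stop–stop cluster, so [e] is inserted between them. /g/ and /d/ form a stop–stop cluster, so [e] is inserted between them. → [gidebiwubeigede].
/jutikgidtiox/: /k/ and /g/ form a stop–stop cluster, so [e] is inserted between them. /d/ and /t/ form a stop–stop cluster, so [e] is inserted between them. → [jutikegidetiox].

sipedoetekeeweni, gidebiwubeigede, jutikegidetiox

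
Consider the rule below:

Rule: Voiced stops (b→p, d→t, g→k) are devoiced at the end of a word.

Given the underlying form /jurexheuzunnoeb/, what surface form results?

/b/ is a voiced stop in word-final position, so it devoices to [p].
Surface form: [jurexheuzunnoep].

jurexheuzunnoep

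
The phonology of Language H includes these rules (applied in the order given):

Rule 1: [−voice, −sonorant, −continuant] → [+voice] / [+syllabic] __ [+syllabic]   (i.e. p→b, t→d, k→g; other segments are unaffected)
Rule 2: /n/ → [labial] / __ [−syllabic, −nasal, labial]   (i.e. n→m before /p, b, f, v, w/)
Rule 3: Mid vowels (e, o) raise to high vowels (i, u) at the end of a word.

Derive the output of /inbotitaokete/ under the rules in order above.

Rule 1 (intervocalic voicing): /t/ is a voiceless stop between vowels /o/ and /i/, so it voices to [d]. /t/ is a voiceless stop between vowels /i/ and /a/, so it voices to [d]. /k/ is a voiceless stop between vowels /o/ and /e/, so it voices to [g]. /t/ is a voiceless stop between vowels /e/ and /e/, so it voices to [d]. /inbotitaokete/ → inbodidaogede.
Rule 2 (nasal place assimilation): /n/ precedes the labial consonant /b/, so it assimilates in place to [m]. /inbodidaogede/ → imbodidaogede.
Rule 3 (final vowel raising): /e/ is a mid vowel in word-final position, so it raises to [i]. /imbodidaogede/ → imbodidaogedi.

imbodidaogedi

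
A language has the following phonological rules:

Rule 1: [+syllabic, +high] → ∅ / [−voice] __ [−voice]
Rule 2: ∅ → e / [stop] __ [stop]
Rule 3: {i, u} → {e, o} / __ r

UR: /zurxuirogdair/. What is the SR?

zorxuerogedaer

Rule 1 (high vowel syncope): no segment meets the environment; /zurxuirogdair/ is unchanged.
Rule 2 (stop-cluster e-epenthesis): /g/ and /d/ form a stop–stop cluster, so [e] is inserted between them. /zurxuirogdair/ → zurxuirogedair.
Rule 3 (pre-rhotic lowering): /u/ is a high vowel immediately before /r/, so it lowers to [o]. /i/ is a high vowel immediately before /r/, so it lowers to [e]. /i/ is a high vowel immediately before /r/, so it lowers to [e]. /zurxuirogedair/ → zorxuerogedaer.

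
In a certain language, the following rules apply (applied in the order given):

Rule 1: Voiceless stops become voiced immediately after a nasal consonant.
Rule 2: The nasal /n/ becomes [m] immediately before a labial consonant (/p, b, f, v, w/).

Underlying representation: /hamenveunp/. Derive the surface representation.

Rule 1 (post-nasal voicing): /p/ is a voiceless stop immediately after the nasal /n/, so it voices to [b]. /hamenveunp/ → hamenveunb.
Rule 2 (nasal place assimilation): /n/ precedes the labial consonant /v/, so it assimilates in place to [m]. /n/ precedes the labial consonant /b/, so it assimilates in place to [m]. /hamenveunb/ → hamemveumb.

hamemveumb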